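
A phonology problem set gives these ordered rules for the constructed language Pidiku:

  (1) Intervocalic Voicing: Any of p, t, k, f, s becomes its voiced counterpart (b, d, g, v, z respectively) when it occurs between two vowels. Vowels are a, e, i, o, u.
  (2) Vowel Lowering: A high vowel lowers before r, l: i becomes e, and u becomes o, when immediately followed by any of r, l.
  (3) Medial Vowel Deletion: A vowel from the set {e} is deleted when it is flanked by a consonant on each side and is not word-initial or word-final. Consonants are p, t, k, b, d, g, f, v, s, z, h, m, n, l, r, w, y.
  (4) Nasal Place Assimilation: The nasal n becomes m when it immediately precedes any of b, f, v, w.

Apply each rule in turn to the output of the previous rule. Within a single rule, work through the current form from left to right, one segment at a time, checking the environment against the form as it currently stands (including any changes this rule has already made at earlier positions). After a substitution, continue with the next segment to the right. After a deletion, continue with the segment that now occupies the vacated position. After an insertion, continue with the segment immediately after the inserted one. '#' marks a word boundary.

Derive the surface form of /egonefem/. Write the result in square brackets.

(1) Intervocalic Voicing: [egonefem] → [egonevem]
(2) Vowel Lowering: no change — [egonevem]
(3) Medial Vowel Deletion: [egonevem] → [egonvm]
(4) Nasal Place Assimilation: [egonvm] → [egomvm]

[egomvm]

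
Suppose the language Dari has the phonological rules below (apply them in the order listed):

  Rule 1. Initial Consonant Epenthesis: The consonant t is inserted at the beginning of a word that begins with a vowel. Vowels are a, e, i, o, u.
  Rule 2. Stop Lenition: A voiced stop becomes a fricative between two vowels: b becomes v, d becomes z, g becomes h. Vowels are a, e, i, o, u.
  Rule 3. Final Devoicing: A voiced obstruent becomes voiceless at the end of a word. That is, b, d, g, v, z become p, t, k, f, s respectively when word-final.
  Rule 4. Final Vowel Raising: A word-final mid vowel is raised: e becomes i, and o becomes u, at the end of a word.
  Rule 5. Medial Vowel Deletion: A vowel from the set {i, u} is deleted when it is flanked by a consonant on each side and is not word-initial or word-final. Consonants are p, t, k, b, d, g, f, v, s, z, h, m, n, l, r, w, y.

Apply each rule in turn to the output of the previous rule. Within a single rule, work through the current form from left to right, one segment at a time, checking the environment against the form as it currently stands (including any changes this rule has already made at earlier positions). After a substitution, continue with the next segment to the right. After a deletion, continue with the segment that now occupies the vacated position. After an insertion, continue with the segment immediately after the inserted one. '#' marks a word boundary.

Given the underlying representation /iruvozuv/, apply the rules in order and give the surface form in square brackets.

Rule 1 Initial Consonant Epenthesis: [iruvozuv] → [tiruvozuv]
Rule 2 Stop Lenition: no change — [tiruvozuv]
Rule 3 Final Devoicing: [tiruvozuv] → [tiruvozuf]
Rule 4 Final Vowel Raising: no change — [tiruvozuf]
Rule 5 Medial Vowel Deletion: [tiruvozuf] → [trvozf]

[trvozf]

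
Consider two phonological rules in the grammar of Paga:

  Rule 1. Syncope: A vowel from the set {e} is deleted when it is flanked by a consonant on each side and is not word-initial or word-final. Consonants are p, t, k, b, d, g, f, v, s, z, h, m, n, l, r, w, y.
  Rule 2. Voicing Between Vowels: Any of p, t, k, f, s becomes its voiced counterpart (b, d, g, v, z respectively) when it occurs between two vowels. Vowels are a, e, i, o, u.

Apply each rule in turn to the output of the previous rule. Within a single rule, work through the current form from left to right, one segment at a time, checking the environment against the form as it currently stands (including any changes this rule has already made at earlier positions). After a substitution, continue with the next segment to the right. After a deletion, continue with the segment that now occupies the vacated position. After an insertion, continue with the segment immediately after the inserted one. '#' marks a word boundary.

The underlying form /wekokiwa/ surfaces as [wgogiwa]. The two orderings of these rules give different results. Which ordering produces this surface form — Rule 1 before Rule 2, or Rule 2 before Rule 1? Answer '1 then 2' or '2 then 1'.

Order 1 then 2:
  1 Syncope: [wekokiwa] → [wkokiwa]
  2 Voicing Between Vowels: [wkokiwa] → [wkogiwa]
  result: [wkogiwa]
Order 2 then 1:
  2 Voicing Between Vowels: [wekokiwa] → [wegogiwa]
  1 Syncope: [wegogiwa] → [wgogiwa]
  result: [wgogiwa]

2 then 1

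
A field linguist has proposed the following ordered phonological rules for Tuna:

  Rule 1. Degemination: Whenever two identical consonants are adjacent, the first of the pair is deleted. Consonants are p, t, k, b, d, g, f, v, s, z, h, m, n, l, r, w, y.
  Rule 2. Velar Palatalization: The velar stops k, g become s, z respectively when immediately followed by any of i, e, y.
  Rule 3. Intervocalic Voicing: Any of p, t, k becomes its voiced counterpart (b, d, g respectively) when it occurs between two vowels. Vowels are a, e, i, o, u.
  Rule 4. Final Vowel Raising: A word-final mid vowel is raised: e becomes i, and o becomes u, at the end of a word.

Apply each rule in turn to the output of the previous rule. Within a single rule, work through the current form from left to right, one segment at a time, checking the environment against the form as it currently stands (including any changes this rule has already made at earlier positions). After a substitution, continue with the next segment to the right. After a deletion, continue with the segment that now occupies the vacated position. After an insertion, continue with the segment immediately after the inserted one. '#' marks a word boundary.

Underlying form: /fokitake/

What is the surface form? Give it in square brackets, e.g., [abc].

[fosidasi]

Rule 1 Degemination: no change — [fokitake]
Rule 2 Velar Palatalization: [fokitake] → [fositase]
Rule 3 Intervocalic Voicing: [fositase] → [fosidase]
Rule 4 Final Vowel Raising: [fosidase] → [fosidasi]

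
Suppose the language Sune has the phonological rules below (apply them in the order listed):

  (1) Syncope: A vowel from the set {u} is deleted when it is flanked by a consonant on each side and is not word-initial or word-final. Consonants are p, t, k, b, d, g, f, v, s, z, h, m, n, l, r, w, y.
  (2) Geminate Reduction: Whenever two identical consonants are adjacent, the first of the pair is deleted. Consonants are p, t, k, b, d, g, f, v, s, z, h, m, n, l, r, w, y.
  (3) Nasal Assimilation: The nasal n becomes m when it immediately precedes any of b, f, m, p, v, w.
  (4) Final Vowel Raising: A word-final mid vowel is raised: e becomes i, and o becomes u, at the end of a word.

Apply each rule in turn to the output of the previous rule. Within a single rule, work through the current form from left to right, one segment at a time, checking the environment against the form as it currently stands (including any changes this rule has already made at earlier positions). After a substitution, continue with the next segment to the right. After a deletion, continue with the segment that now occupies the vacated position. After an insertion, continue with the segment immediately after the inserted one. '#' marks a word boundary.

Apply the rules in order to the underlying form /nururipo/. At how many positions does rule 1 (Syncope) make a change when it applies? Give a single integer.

(1) Syncope: [nururipo] → [nrripo]
(2) Geminate Reduction: [nrripo] → [nripo]
(3) Nasal Assimilation: no change — [nripo]
(4) Final Vowel Raising: [nripo] → [nripu]
Rule 1 changed 2 position(s).

2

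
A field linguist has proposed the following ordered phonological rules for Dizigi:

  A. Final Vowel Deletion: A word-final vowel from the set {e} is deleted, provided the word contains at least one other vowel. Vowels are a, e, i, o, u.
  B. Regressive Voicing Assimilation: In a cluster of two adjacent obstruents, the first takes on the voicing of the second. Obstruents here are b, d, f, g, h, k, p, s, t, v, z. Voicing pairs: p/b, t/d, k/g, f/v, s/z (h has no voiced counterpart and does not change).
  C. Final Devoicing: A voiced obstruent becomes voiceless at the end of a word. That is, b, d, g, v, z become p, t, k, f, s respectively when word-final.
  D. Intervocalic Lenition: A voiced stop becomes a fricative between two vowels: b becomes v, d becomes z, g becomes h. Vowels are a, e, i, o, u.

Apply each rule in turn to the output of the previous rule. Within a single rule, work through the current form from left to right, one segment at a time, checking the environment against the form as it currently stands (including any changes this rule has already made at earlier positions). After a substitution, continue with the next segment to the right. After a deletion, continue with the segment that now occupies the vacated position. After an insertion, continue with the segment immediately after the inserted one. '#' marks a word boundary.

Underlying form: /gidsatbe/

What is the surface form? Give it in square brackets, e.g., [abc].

A Final Vowel Deletion: [gidsatbe] → [gidsatb]
B Regressive Voicing Assimilation: [gidsatb] → [gitsadb]
C Final Devoicing: [gitsadb] → [gitsadp]
D Intervocalic Lenition: no change — [gitsadp]

[gitsadp]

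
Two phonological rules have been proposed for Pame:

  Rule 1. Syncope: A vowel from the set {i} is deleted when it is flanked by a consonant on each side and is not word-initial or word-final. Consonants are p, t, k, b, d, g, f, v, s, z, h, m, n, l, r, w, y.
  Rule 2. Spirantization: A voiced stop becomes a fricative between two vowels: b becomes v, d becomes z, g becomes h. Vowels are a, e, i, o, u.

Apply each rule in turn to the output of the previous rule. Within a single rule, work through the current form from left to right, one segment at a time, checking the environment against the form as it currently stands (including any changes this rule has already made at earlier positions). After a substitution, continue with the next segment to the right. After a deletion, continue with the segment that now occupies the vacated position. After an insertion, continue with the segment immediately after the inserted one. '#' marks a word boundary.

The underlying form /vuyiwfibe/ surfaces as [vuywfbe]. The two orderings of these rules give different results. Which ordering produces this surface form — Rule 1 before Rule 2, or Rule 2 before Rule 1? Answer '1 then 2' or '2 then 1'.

Order 1 then 2:
  1 Syncope: [vuyiwfibe] → [vuywfbe]
  2 Spirantization: no change — [vuywfbe]
  result: [vuywfbe]
Order 2 then 1:
  2 Spirantization: [vuyiwfibe] → [vuyiwfive]
  1 Syncope: [vuyiwfive] → [vuywfve]
  result: [vuywfve]

1 then 2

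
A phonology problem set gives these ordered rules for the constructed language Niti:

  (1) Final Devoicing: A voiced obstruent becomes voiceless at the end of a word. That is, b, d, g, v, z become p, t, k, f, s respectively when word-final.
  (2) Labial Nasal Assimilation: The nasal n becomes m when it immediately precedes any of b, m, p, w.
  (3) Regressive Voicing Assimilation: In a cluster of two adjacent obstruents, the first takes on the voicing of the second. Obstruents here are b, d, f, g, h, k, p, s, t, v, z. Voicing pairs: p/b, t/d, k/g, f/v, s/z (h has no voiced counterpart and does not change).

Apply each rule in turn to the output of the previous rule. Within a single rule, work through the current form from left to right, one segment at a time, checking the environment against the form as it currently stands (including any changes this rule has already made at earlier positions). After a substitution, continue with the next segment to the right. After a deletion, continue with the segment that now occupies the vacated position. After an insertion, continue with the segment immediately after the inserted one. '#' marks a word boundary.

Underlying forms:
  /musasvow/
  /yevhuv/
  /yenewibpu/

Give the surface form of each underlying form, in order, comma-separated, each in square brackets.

[musazvow], [yefhuf], [yenewippu]

/musasvow/:
  (1) Final Devoicing: no change — [musasvow]
  (2) Labial Nasal Assimilation: no change — [musasvow]
  (3) Regressive Voicing Assimilation: [musasvow] → [musazvow]
/yevhuv/:
  (1) Final Devoicing: [yevhuv] → [yevhuf]
  (2) Labial Nasal Assimilation: no change — [yevhuf]
  (3) Regressive Voicing Assimilation: [yevhuf] → [yefhuf]
/yenewibpu/:
  (1) Final Devoicing: no change — [yenewibpu]
  (2) Labial Nasal Assimilation: no change — [yenewibpu]
  (3) Regressive Voicing Assimilation: [yenewibpu] → [yenewippu]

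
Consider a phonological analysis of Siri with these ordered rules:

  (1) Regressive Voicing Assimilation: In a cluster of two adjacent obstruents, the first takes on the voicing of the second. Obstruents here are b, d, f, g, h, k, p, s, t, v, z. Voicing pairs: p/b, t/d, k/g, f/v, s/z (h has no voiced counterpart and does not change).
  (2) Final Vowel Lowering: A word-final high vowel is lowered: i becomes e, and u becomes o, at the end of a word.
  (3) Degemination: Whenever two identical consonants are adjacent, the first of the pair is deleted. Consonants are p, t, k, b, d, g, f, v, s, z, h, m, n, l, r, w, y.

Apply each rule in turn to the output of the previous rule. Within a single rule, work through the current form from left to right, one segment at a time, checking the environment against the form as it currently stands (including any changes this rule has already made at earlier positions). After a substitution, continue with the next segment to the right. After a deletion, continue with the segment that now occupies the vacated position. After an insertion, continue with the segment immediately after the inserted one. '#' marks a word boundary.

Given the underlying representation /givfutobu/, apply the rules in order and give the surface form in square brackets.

(1) Regressive Voicing Assimilation: [givfutobu] → [giffutobu]
(2) Final Vowel Lowering: [giffutobu] → [giffutobo]
(3) Degemination: [giffutobo] → [gifutobo]

[gifutobo]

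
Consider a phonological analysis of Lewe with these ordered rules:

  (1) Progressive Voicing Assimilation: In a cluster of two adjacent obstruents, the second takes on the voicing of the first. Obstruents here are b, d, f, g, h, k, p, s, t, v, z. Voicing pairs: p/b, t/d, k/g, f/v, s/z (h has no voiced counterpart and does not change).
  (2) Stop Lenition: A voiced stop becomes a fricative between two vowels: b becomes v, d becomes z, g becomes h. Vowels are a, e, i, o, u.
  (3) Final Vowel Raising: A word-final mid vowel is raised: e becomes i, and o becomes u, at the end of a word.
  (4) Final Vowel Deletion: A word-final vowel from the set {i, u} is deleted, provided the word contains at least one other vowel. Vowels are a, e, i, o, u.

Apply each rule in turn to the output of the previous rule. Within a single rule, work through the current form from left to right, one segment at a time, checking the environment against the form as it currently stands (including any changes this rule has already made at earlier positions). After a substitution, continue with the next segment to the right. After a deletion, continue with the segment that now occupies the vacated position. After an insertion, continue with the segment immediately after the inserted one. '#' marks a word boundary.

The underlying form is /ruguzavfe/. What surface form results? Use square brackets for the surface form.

[ruhuzavv]

(1) Progressive Voicing Assimilation: [ruguzavfe] → [ruguzavve]
(2) Stop Lenition: [ruguzavve] → [ruhuzavve]
(3) Final Vowel Raising: [ruhuzavve] → [ruhuzavvi]
(4) Final Vowel Deletion: [ruhuzavvi] → [ruhuzavv]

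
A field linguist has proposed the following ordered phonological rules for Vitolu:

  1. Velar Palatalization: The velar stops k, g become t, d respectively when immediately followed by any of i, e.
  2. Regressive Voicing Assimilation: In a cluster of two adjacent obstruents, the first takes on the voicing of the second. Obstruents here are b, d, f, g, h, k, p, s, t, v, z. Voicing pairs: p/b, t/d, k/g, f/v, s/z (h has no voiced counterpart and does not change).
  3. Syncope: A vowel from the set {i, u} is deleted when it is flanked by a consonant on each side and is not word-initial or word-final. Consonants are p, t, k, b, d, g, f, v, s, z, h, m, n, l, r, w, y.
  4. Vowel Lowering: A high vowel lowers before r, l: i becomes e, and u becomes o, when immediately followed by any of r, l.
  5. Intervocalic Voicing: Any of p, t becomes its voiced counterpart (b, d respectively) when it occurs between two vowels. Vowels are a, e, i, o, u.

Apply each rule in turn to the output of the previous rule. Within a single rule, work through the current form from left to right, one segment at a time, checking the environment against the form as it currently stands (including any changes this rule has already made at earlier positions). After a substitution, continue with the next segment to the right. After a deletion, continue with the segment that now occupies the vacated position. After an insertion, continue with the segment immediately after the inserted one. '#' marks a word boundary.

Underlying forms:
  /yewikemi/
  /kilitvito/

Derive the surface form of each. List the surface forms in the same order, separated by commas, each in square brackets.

/yewikemi/:
  1 Velar Palatalization: [yewikemi] → [yewitemi]
  2 Regressive Voicing Assimilation: no change — [yewitemi]
  3 Syncope: [yewitemi] → [yewtemi]
  4 Vowel Lowering: no change — [yewtemi]
  5 Intervocalic Voicing: no change — [yewtemi]
/kilitvito/:
  1 Velar Palatalization: [kilitvito] → [tilitvito]
  2 Regressive Voicing Assimilation: [tilitvito] → [tilidvito]
  3 Syncope: [tilidvito] → [tldvto]
  4 Vowel Lowering: no change — [tldvto]
  5 Intervocalic Voicing: no change — [tldvto]

[yewtemi], [tldvto]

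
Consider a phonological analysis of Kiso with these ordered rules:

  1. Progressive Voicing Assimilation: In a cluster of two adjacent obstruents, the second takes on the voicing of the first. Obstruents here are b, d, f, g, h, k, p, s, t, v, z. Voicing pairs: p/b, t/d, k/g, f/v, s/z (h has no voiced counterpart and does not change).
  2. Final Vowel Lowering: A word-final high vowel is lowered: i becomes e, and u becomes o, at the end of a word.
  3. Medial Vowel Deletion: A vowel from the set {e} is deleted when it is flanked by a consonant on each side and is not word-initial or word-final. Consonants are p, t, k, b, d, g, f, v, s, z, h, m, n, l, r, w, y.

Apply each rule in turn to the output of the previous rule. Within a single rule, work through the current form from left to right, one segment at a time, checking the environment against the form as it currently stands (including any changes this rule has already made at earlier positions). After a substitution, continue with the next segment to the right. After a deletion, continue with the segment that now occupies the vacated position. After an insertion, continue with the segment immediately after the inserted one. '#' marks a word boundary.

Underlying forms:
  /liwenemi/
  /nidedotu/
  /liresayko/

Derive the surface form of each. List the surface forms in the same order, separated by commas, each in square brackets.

/liwenemi/:
  1 Progressive Voicing Assimilation: no change — [liwenemi]
  2 Final Vowel Lowering: [liwenemi] → [liweneme]
  3 Medial Vowel Deletion: [liweneme] → [liwnme]
/nidedotu/:
  1 Progressive Voicing Assimilation: no change — [nidedotu]
  2 Final Vowel Lowering: [nidedotu] → [nidedoto]
  3 Medial Vowel Deletion: [nidedoto] → [niddoto]
/liresayko/:
  1 Progressive Voicing Assimilation: no change — [liresayko]
  2 Final Vowel Lowering: no change — [liresayko]
  3 Medial Vowel Deletion: [liresayko] → [lirsayko]

[liwnme], [niddoto], [lirsayko]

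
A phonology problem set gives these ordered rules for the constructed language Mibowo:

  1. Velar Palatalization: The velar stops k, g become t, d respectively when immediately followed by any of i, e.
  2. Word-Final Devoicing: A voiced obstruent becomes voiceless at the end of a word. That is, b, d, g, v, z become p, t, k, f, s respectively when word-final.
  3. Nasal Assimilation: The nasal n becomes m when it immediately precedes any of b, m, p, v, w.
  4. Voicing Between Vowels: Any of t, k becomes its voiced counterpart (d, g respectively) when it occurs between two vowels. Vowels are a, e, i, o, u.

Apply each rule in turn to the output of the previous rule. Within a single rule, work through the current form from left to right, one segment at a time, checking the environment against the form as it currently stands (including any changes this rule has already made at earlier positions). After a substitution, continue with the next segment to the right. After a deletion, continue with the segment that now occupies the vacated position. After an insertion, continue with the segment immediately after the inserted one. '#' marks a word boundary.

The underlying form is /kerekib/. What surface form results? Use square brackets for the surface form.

1 Velar Palatalization: [kerekib] → [teretib]
2 Word-Final Devoicing: [teretib] → [teretip]
3 Nasal Assimilation: no change — [teretip]
4 Voicing Between Vowels: [teretip] → [teredip]

[teredip]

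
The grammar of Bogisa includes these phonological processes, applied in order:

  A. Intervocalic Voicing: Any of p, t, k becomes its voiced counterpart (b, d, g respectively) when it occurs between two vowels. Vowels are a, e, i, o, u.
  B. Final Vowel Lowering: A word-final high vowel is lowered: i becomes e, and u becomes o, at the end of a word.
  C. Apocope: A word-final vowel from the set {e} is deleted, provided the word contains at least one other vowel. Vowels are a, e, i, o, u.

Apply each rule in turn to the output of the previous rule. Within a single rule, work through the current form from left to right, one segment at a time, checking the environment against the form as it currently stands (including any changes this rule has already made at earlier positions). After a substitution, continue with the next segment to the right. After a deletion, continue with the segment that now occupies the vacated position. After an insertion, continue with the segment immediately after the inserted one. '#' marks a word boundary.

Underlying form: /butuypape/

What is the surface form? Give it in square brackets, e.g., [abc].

A Intervocalic Voicing: [butuypape] → [buduypabe]
B Final Vowel Lowering: no change — [buduypabe]
C Apocope: [buduypabe] → [buduypab]

[buduypab]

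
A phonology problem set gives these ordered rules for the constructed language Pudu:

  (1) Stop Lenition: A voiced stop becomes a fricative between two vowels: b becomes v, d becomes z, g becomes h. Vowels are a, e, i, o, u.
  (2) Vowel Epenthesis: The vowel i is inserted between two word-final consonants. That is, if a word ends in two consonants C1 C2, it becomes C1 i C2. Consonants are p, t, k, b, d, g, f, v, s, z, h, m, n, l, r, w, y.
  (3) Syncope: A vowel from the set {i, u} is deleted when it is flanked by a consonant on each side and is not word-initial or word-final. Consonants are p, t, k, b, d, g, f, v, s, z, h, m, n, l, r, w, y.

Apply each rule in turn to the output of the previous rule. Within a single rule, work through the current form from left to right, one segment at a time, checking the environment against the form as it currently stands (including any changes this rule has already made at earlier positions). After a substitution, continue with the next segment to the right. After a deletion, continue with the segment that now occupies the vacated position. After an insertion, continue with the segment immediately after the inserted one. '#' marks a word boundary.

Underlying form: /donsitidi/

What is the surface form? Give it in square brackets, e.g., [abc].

[donstzi]

(1) Stop Lenition: [donsitidi] → [donsitizi]
(2) Vowel Epenthesis: no change — [donsitizi]
(3) Syncope: [donsitizi] → [donstzi]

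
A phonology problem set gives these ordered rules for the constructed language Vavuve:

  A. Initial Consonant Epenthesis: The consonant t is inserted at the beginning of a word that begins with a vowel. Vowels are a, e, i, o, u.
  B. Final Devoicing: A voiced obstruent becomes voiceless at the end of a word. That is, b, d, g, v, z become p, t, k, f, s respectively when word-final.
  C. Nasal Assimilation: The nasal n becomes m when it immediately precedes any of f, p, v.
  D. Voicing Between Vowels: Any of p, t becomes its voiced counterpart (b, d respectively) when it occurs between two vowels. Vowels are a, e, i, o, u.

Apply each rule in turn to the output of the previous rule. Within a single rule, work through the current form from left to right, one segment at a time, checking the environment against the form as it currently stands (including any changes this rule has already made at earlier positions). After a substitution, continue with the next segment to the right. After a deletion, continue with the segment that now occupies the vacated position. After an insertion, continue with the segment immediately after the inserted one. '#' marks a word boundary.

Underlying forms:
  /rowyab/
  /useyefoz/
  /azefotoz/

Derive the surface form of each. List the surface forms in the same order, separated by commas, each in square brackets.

[rowyap], [tuseyefos], [tazefodos]

/rowyab/:
  A Initial Consonant Epenthesis: no change — [rowyab]
  B Final Devoicing: [rowyab] → [rowyap]
  C Nasal Assimilation: no change — [rowyap]
  D Voicing Between Vowels: no change — [rowyap]
/useyefoz/:
  A Initial Consonant Epenthesis: [useyefoz] → [tuseyefoz]
  B Final Devoicing: [tuseyefoz] → [tuseyefos]
  C Nasal Assimilation: no change — [tuseyefos]
  D Voicing Between Vowels: no change — [tuseyefos]
/azefotoz/:
  A Initial Consonant Epenthesis: [azefotoz] → [tazefotoz]
  B Final Devoicing: [tazefotoz] → [tazefotos]
  C Nasal Assimilation: no change — [tazefotos]
  D Voicing Between Vowels: [tazefotos] → [tazefodos]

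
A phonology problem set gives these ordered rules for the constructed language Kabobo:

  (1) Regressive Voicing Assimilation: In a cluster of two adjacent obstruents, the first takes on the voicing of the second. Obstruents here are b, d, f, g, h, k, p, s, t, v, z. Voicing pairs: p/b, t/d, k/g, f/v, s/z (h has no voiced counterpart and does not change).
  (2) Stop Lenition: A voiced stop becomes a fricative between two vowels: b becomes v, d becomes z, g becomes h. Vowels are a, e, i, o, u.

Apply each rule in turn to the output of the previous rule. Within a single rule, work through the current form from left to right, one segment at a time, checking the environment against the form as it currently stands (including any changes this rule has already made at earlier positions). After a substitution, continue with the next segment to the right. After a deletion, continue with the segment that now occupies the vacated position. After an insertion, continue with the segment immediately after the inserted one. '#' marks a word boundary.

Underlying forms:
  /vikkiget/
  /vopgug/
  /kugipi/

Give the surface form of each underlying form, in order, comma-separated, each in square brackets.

/vikkiget/:
  (1) Regressive Voicing Assimilation: no change — [vikkiget]
  (2) Stop Lenition: [vikkiget] → [vikkihet]
/vopgug/:
  (1) Regressive Voicing Assimilation: [vopgug] → [vobgug]
  (2) Stop Lenition: no change — [vobgug]
/kugipi/:
  (1) Regressive Voicing Assimilation: no change — [kugipi]
  (2) Stop Lenition: [kugipi] → [kuhipi]

[vikkihet], [vobgug], [kuhipi]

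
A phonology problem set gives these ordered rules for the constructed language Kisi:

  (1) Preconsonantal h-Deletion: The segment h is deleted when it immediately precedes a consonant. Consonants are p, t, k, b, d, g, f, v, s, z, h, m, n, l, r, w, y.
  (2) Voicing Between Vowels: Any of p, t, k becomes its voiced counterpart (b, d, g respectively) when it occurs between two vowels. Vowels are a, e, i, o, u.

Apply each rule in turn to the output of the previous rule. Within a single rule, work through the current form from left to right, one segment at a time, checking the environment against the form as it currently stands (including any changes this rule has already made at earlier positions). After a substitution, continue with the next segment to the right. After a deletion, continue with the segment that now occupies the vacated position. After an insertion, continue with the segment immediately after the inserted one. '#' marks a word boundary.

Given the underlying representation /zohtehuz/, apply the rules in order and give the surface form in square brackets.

(1) Preconsonantal h-Deletion: [zohtehuz] → [zotehuz]
(2) Voicing Between Vowels: [zotehuz] → [zodehuz]

[zodehuz]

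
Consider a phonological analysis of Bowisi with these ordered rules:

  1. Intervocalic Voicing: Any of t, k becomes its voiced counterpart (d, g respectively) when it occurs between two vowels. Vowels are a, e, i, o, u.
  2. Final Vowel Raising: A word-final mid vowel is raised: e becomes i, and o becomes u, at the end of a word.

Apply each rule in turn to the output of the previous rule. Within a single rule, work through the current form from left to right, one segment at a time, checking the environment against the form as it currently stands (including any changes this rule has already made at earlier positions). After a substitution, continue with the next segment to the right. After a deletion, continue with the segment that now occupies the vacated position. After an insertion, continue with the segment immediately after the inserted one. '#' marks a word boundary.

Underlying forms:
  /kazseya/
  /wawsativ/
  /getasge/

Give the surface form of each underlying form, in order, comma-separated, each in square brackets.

[kazseya], [wawsadiv], [gedasgi]

/kazseya/:
  1 Intervocalic Voicing: no change — [kazseya]
  2 Final Vowel Raising: no change — [kazseya]
/wawsativ/:
  1 Intervocalic Voicing: [wawsativ] → [wawsadiv]
  2 Final Vowel Raising: no change — [wawsadiv]
/getasge/:
  1 Intervocalic Voicing: [getasge] → [gedasge]
  2 Final Vowel Raising: [gedasge] → [gedasgi]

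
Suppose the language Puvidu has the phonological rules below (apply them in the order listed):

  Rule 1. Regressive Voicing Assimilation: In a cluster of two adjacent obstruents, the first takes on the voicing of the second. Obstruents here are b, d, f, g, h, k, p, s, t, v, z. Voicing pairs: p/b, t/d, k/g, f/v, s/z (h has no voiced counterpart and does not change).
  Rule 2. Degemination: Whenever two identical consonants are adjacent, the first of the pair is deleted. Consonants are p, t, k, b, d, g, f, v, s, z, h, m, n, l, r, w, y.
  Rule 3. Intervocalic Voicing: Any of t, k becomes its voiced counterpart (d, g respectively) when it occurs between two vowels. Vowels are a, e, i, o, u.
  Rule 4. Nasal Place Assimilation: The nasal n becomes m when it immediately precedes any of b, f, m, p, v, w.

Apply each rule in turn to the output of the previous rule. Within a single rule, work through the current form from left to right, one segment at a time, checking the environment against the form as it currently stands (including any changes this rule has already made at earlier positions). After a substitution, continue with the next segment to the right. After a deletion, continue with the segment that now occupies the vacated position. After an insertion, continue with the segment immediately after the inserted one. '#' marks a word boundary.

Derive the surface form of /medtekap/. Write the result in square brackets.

[medegap]

Rule 1 Regressive Voicing Assimilation: [medtekap] → [mettekap]
Rule 2 Degemination: [mettekap] → [metekap]
Rule 3 Intervocalic Voicing: [metekap] → [medegap]
Rule 4 Nasal Place Assimilation: no change — [medegap]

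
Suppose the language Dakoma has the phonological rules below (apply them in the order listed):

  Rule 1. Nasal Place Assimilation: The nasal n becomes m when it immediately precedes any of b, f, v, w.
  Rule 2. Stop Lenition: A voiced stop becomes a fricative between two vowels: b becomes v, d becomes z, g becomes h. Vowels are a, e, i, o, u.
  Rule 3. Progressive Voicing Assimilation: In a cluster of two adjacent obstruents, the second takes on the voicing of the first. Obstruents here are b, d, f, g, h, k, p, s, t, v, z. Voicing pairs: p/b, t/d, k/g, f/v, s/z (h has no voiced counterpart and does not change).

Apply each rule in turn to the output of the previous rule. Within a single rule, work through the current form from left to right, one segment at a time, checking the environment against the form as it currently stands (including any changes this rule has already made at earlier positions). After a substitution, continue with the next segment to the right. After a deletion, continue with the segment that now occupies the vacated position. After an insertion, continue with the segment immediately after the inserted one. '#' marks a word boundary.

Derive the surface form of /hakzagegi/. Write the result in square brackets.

[haksahehi]

Rule 1 Nasal Place Assimilation: no change — [hakzagegi]
Rule 2 Stop Lenition: [hakzagegi] → [hakzahehi]
Rule 3 Progressive Voicing Assimilation: [hakzahehi] → [haksahehi]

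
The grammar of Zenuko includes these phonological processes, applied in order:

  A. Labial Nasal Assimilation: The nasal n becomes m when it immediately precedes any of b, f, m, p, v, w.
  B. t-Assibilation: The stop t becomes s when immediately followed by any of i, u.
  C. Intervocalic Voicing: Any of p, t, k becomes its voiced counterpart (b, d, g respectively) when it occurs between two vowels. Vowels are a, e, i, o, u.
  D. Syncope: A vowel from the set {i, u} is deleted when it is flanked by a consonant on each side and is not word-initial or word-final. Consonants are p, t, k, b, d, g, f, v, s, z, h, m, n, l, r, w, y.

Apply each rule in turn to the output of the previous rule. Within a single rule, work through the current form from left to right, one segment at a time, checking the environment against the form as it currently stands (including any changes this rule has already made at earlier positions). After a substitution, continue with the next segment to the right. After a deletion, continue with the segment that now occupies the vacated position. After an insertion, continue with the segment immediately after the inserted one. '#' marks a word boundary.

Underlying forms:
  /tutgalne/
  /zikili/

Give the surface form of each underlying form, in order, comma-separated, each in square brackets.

/tutgalne/:
  A Labial Nasal Assimilation: no change — [tutgalne]
  B t-Assibilation: [tutgalne] → [sutgalne]
  C Intervocalic Voicing: no change — [sutgalne]
  D Syncope: [sutgalne] → [stgalne]
/zikili/:
  A Labial Nasal Assimilation: no change — [zikili]
  B t-Assibilation: no change — [zikili]
  C Intervocalic Voicing: [zikili] → [zigili]
  D Syncope: [zigili] → [zgli]

[stgalne], [zgli]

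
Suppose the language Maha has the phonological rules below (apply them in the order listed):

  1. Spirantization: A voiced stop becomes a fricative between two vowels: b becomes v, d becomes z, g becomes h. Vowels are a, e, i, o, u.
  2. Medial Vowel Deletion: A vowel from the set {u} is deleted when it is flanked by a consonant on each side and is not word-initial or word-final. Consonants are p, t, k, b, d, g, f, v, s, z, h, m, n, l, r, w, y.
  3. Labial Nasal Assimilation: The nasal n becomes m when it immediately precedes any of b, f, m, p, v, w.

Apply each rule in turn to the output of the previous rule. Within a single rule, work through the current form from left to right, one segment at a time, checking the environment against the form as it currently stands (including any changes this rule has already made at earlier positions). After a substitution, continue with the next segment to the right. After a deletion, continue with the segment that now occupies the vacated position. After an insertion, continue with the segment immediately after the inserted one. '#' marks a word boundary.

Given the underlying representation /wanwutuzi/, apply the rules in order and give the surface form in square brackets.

1 Spirantization: no change — [wanwutuzi]
2 Medial Vowel Deletion: [wanwutuzi] → [wanwtzi]
3 Labial Nasal Assimilation: [wanwtzi] → [wamwtzi]

[wamwtzi]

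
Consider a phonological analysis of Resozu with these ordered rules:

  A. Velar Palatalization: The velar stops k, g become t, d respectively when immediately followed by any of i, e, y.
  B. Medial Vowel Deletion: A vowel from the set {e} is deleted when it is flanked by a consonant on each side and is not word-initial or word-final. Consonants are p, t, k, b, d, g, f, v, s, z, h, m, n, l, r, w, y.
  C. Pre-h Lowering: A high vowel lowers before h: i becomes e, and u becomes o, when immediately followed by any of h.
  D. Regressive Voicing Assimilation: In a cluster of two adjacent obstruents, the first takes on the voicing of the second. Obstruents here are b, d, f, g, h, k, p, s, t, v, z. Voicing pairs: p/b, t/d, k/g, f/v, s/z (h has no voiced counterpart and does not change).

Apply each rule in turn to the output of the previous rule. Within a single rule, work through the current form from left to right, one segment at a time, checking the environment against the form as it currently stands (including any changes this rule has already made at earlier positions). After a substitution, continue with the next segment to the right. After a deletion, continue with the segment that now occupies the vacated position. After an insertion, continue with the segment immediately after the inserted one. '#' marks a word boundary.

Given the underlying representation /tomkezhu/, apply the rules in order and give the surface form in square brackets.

A Velar Palatalization: [tomkezhu] → [tomtezhu]
B Medial Vowel Deletion: [tomtezhu] → [tomtzhu]
C Pre-h Lowering: no change — [tomtzhu]
D Regressive Voicing Assimilation: [tomtzhu] → [tomdshu]

[tomdshu]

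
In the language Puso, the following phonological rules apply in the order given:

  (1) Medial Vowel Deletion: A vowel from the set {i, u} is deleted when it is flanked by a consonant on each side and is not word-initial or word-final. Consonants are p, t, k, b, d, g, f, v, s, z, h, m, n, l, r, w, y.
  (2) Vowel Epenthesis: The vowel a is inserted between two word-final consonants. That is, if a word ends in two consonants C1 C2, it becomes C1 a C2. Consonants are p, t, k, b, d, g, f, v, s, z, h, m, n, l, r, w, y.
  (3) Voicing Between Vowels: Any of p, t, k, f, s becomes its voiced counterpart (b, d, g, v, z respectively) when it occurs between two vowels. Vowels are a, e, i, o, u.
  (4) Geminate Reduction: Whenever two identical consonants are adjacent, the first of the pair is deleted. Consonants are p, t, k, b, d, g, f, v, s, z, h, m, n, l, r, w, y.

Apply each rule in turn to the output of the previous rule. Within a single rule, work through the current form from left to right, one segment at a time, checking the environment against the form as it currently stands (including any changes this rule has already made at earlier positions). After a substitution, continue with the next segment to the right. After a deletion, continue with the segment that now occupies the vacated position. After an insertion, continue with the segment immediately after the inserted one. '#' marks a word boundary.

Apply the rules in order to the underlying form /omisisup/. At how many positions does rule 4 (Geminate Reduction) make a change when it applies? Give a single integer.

1

(1) Medial Vowel Deletion: [omisisup] → [omssp]
(2) Vowel Epenthesis: [omssp] → [omssap]
(3) Voicing Between Vowels: no change — [omssap]
(4) Geminate Reduction: [omssap] → [omsap]
Rule 4 changed 1 position(s).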